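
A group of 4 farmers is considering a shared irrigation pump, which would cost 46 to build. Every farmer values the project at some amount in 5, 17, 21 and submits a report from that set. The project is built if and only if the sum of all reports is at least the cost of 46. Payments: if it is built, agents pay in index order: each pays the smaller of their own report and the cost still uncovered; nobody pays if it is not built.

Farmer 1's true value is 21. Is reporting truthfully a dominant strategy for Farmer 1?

Consider the case where Farmer 2 reports 5, Farmer 3 reports 5 and Farmer 4 reports 21.
Truthful report 21: project built, pays 21, utility 21 - 21 = 0.
Report 17 instead: project built, pays 17, utility 21 - 17 = 4.
Since 4 > 0, reporting 17 is strictly better here, so truthful reporting is not dominant.

No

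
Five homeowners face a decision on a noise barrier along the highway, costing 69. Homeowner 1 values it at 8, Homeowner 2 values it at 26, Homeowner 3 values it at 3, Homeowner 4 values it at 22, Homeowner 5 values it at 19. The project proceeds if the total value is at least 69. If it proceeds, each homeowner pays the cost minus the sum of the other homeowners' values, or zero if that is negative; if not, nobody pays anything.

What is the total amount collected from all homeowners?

40

Total value 78 ≥ cost 69, so it is built.
Homeowner 1: others sum to 70; max(0, 69 - 70) = 0.
Homeowner 2: others sum to 52; max(0, 69 - 52) = 17.
Homeowner 3: others sum to 75; max(0, 69 - 75) = 0.
Homeowner 4: others sum to 56; max(0, 69 - 56) = 13.
Homeowner 5: others sum to 59; max(0, 69 - 59) = 10.
Total collected = 0 + 17 + 0 + 13 + 10 = 40.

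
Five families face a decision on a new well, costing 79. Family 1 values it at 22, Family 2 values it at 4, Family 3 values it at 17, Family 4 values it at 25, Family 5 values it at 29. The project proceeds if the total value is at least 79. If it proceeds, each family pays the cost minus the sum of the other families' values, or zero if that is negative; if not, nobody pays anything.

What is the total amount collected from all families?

22

Total value 97 ≥ cost 79, so it is built.
Family 1: others sum to 75; max(0, 79 - 75) = 4.
Family 2: others sum to 93; max(0, 79 - 93) = 0.
Family 3: others sum to 80; max(0, 79 - 80) = 0.
Family 4: others sum to 72; max(0, 79 - 72) = 7.
Family 5: others sum to 68; max(0, 79 - 68) = 11.
Total collected = 4 + 0 + 0 + 7 + 11 = 22.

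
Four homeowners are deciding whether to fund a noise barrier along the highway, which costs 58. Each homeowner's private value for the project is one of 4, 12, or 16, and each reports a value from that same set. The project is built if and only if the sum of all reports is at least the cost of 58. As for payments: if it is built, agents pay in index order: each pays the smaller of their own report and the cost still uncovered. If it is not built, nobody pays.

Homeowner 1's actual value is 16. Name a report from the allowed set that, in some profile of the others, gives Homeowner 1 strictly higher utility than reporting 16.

12

Suppose Homeowner 2 reports 16, Homeowner 3 reports 16 and Homeowner 4 reports 16.
Report 16: project built, pays 16, utility 16 - 16 = 0.
Report 12: project built, pays 12, utility 16 - 12 = 4.
So reporting 12 beats truth here (4 > 0).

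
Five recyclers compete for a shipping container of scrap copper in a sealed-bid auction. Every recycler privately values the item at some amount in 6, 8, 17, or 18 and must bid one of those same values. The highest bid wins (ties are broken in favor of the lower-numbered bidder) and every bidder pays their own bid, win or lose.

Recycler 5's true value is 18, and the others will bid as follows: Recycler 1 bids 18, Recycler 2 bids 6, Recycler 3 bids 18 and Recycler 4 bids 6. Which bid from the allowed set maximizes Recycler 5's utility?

6

Bid 6: loses but pays 6, utility -6.
Bid 8: loses but pays 8, utility -8.
Bid 17: loses but pays 17, utility -17.
Bid 18: loses but pays 18, utility -18.
The best choice is 6 with utility -6.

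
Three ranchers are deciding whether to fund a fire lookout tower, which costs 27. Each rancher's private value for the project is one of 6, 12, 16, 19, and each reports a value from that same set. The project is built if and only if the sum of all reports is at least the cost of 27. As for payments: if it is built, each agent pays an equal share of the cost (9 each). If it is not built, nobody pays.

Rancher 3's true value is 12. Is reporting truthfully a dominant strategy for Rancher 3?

No

Consider the case where Rancher 1 reports 6 and Rancher 2 reports 6.
Truthful report 12: project not built, utility 0.
Report 16 instead: project built, pays 9, utility 12 - 9 = 3.
Since 3 > 0, reporting 16 is strictly better here, so truthful reporting is not dominant.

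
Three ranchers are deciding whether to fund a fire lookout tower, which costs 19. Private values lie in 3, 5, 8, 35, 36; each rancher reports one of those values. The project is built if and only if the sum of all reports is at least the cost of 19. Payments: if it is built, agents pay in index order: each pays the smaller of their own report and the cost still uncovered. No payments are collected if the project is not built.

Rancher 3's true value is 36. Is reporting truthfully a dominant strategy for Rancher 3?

Check each profile of the others' reports and compare truth against every alternative report.
Others report (3, 35): truth gives 36, best alternative gives 36.
Others report (3, 36): truth gives 36, best alternative gives 36.
Others report (5, 35): truth gives 36, best alternative gives 36.
Others report (5, 36): truth gives 36, best alternative gives 36.
Others report (8, 35): truth gives 36, best alternative gives 36.
Others report (8, 36): truth gives 36, best alternative gives 36.
(Remaining 19 profiles checked similarly; truth is weakly best in each.)
In every case the truthful report is at least as good as any alternative, so it is a dominant strategy.

Yes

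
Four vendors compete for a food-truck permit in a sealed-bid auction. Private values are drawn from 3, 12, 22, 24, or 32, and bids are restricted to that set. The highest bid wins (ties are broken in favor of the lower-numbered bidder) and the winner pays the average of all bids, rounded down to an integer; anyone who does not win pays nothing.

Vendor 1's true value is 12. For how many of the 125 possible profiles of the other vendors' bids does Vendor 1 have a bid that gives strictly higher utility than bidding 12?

Others bid (3, 3, 3): truth gives 7; bid 3 gives 9 > 7. Violating.
Others bid (3, 3, 12): truth gives 5; no alternative beats it.
Others bid (3, 3, 22): truth gives 0; no alternative beats it.
(Checking all 125 profiles: 1 has a profitable deviation, 124 do not.)

1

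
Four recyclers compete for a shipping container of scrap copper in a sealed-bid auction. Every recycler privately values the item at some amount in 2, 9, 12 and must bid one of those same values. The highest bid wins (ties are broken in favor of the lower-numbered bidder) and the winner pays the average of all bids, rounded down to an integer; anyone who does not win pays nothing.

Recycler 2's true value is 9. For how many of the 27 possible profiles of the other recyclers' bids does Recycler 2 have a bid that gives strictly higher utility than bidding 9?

Others bid (2, 2, 12): truth gives 0; bid 12 gives 2 > 0. Violating.
Others bid (2, 9, 12): truth gives 0; bid 12 gives 1 > 0. Violating.
Others bid (2, 12, 2): truth gives 0; bid 12 gives 2 > 0. Violating.
Others bid (2, 12, 9): truth gives 0; bid 12 gives 1 > 0. Violating.
Others bid (2, 2, 2): truth gives 6; no alternative beats it.
Others bid (2, 2, 9): truth gives 4; no alternative beats it.
(Checking all 27 profiles: 9 have a profitable deviation, 18 do not.)

9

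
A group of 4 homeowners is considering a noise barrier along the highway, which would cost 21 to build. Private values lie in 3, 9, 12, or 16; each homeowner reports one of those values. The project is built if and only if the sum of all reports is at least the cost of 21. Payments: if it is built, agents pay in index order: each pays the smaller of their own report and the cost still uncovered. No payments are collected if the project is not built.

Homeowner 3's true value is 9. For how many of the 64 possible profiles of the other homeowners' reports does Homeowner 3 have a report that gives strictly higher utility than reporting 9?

16

Others report (3, 3, 12): truth gives 0; report 3 gives 6 > 0. Violating.
Others report (3, 3, 16): truth gives 0; report 3 gives 6 > 0. Violating.
Others report (3, 9, 9): truth gives 0; report 3 gives 6 > 0. Violating.
Others report (3, 9, 12): truth gives 0; report 3 gives 6 > 0. Violating.
Others report (3, 3, 3): truth gives 0; no alternative beats it.
Others report (3, 3, 9): truth gives 0; no alternative beats it.
(Checking all 64 profiles: 16 have a profitable deviation, 48 do not.)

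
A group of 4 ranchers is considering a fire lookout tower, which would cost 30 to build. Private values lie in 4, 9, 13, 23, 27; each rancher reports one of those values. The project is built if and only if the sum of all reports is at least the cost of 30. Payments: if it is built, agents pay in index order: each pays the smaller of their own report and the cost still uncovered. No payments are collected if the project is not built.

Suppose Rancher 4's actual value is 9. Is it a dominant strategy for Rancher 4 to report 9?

Yes

Check each profile of the others' reports and compare truth against every alternative report.
Others report (4, 4, 23): truth gives 9, best alternative gives 9.
Others report (4, 4, 27): truth gives 9, best alternative gives 9.
Others report (4, 9, 23): truth gives 9, best alternative gives 9.
Others report (4, 9, 27): truth gives 9, best alternative gives 9.
Others report (4, 13, 13): truth gives 9, best alternative gives 9.
Others report (4, 13, 23): truth gives 9, best alternative gives 9.
(Remaining 119 profiles checked similarly; truth is weakly best in each.)
In every case the truthful report is at least as good as any alternative, so it is a dominant strategy.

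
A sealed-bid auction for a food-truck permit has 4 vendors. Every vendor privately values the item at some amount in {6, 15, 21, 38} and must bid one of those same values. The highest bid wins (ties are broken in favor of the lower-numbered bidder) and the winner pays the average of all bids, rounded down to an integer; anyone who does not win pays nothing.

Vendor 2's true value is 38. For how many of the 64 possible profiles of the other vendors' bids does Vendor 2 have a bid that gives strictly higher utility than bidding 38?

18

Others bid (6, 6, 6): truth gives 24; bid 15 gives 30 > 24. Violating.
Others bid (6, 6, 15): truth gives 22; bid 15 gives 28 > 22. Violating.
Others bid (6, 6, 21): truth gives 21; bid 21 gives 25 > 21. Violating.
Others bid (6, 15, 6): truth gives 22; bid 15 gives 28 > 22. Violating.
Others bid (6, 6, 38): truth gives 16; no alternative beats it.
Others bid (6, 15, 38): truth gives 14; no alternative beats it.
(Checking all 64 profiles: 18 have a profitable deviation, 46 do not.)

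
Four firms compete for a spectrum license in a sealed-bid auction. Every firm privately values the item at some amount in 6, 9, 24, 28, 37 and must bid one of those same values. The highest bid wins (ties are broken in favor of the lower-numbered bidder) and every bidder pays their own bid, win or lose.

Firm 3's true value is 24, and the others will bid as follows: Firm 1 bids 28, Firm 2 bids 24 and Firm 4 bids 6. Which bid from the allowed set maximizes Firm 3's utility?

6

Bid 6: loses but pays 6, utility -6.
Bid 9: loses but pays 9, utility -9.
Bid 24: loses but pays 24, utility -24.
Bid 28: loses but pays 28, utility -28.
Bid 37: wins, pays 37, utility 24 - 37 = -13.
The best choice is 6 with utility -6.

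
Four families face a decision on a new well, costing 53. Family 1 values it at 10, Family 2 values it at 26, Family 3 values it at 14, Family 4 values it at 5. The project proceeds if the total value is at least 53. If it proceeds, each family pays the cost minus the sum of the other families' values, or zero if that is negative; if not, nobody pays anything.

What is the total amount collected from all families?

47

Total value 55 ≥ cost 53, so it is built.
Family 1: others sum to 45; max(0, 53 - 45) = 8.
Family 2: others sum to 29; max(0, 53 - 29) = 24.
Family 3: others sum to 41; max(0, 53 - 41) = 12.
Family 4: others sum to 50; max(0, 53 - 50) = 3.
Total collected = 8 + 24 + 12 + 3 = 47.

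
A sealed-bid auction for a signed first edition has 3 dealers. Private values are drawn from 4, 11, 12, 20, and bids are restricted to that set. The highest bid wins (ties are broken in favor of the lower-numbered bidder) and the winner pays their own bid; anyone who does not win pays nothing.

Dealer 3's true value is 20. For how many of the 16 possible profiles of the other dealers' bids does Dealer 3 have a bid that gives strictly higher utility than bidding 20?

Others bid (4, 4): truth gives 0; bid 11 gives 9 > 0. Violating.
Others bid (4, 11): truth gives 0; bid 12 gives 8 > 0. Violating.
Others bid (11, 4): truth gives 0; bid 12 gives 8 > 0. Violating.
Others bid (11, 11): truth gives 0; bid 12 gives 8 > 0. Violating.
Others bid (4, 12): truth gives 0; no alternative beats it.
Others bid (4, 20): truth gives 0; no alternative beats it.
(Checking all 16 profiles: 4 have a profitable deviation, 12 do not.)

4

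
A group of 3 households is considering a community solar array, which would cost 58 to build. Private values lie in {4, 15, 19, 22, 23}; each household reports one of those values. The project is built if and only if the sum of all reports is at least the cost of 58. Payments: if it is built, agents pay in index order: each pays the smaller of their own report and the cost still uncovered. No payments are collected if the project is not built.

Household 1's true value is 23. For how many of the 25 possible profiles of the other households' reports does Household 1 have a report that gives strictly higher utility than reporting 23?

13

Others report (15, 22): truth gives 0; report 22 gives 1 > 0. Violating.
Others report (15, 23): truth gives 0; report 22 gives 1 > 0. Violating.
Others report (19, 19): truth gives 0; report 22 gives 1 > 0. Violating.
Others report (19, 22): truth gives 0; report 19 gives 4 > 0. Violating.
Others report (4, 4): truth gives 0; no alternative beats it.
Others report (4, 15): truth gives 0; no alternative beats it.
(Checking all 25 profiles: 13 have a profitable deviation, 12 do not.)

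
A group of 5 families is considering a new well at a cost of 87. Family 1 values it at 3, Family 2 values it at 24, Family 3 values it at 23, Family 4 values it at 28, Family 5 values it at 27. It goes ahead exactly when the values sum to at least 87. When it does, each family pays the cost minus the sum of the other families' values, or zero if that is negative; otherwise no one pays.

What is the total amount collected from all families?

30

Total value 105 ≥ cost 87, so it is built.
Family 1: others sum to 102; max(0, 87 - 102) = 0.
Family 2: others sum to 81; max(0, 87 - 81) = 6.
Family 3: others sum to 82; max(0, 87 - 82) = 5.
Family 4: others sum to 77; max(0, 87 - 77) = 10.
Family 5: others sum to 78; max(0, 87 - 78) = 9.
Total collected = 0 + 6 + 5 + 10 + 9 = 30.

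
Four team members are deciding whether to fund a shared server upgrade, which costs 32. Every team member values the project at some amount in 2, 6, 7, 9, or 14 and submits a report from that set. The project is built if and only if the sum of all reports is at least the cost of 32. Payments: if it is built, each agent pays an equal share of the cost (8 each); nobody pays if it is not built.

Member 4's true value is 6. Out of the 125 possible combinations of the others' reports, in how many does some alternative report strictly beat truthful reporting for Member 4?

Others report (6, 6, 14): truth gives -2; report 2 gives 0 > -2. Violating.
Others report (6, 7, 14): truth gives -2; report 2 gives 0 > -2. Violating.
Others report (6, 9, 14): truth gives -2; report 2 gives 0 > -2. Violating.
Others report (6, 14, 6): truth gives -2; report 2 gives 0 > -2. Violating.
Others report (2, 2, 2): truth gives 0; no alternative beats it.
Others report (2, 2, 6): truth gives 0; no alternative beats it.
(Checking all 125 profiles: 19 have a profitable deviation, 106 do not.)

19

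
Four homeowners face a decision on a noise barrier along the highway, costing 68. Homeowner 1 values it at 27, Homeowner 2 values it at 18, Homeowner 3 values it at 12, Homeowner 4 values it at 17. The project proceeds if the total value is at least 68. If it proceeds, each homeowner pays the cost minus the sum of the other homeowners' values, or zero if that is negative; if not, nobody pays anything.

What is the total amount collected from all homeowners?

50

Total value 74 ≥ cost 68, so it is built.
Homeowner 1: others sum to 47; max(0, 68 - 47) = 21.
Homeowner 2: others sum to 56; max(0, 68 - 56) = 12.
Homeowner 3: others sum to 62; max(0, 68 - 62) = 6.
Homeowner 4: others sum to 57; max(0, 68 - 57) = 11.
Total collected = 21 + 12 + 6 + 11 = 50.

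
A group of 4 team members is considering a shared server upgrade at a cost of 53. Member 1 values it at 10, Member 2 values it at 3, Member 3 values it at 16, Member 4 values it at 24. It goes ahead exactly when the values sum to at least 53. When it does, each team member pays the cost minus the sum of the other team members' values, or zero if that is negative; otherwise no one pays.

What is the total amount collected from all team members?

Total value 53 ≥ cost 53, so it is built.
Member 1: others sum to 43; max(0, 53 - 43) = 10.
Member 2: others sum to 50; max(0, 53 - 50) = 3.
Member 3: others sum to 37; max(0, 53 - 37) = 16.
Member 4: others sum to 29; max(0, 53 - 29) = 24.
Total collected = 10 + 3 + 16 + 24 = 53.

53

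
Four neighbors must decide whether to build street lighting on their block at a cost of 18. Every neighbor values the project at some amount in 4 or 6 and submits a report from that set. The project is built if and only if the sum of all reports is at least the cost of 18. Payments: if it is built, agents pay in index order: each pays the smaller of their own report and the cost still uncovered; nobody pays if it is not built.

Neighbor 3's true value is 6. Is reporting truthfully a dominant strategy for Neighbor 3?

Consider the case where Neighbor 1 reports 4, Neighbor 2 reports 4 and Neighbor 4 reports 6.
Truthful report 6: project built, pays 6, utility 6 - 6 = 0.
Report 4 instead: project built, pays 4, utility 6 - 4 = 2.
Since 2 > 0, reporting 4 is strictly better here, so truthful reporting is not dominant.

No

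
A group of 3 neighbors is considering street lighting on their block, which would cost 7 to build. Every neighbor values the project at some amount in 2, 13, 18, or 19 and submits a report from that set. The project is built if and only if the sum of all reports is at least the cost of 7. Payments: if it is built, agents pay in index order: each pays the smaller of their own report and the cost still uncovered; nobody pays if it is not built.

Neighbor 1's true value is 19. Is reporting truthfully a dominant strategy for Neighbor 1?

No

Consider the case where Neighbor 2 reports 2 and Neighbor 3 reports 13.
Truthful report 19: project built, pays 7, utility 19 - 7 = 12.
Report 2 instead: project built, pays 2, utility 19 - 2 = 17.
Since 17 > 12, reporting 2 is strictly better here, so truthful reporting is not dominant.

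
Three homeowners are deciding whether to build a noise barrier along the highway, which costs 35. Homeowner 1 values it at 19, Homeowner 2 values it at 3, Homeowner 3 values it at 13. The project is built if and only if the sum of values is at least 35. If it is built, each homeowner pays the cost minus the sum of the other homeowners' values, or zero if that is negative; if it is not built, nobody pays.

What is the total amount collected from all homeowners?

Total value 35 ≥ cost 35, so it is built.
Homeowner 1: others sum to 16; max(0, 35 - 16) = 19.
Homeowner 2: others sum to 32; max(0, 35 - 32) = 3.
Homeowner 3: others sum to 22; max(0, 35 - 22) = 13.
Total collected = 19 + 3 + 13 = 35.

35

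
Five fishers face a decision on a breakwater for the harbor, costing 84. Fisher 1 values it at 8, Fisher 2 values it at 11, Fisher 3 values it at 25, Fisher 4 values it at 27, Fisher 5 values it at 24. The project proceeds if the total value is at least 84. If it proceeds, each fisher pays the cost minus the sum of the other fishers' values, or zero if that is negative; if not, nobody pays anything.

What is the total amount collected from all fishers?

Total value 95 ≥ cost 84, so it is built.
Fisher 1: others sum to 87; max(0, 84 - 87) = 0.
Fisher 2: others sum to 84; max(0, 84 - 84) = 0.
Fisher 3: others sum to 70; max(0, 84 - 70) = 14.
Fisher 4: others sum to 68; max(0, 84 - 68) = 16.
Fisher 5: others sum to 71; max(0, 84 - 71) = 13.
Total collected = 0 + 0 + 14 + 16 + 13 = 43.

43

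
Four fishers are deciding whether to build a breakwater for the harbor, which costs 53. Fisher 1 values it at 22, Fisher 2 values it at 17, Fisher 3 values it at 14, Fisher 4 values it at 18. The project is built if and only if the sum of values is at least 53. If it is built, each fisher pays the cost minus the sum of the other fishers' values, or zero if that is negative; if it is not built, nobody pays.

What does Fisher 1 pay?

Total value 71 ≥ cost 53, so the project is built.
The other fishers' values sum to 49.
Cost minus that sum is 53 - 49 = 4.

4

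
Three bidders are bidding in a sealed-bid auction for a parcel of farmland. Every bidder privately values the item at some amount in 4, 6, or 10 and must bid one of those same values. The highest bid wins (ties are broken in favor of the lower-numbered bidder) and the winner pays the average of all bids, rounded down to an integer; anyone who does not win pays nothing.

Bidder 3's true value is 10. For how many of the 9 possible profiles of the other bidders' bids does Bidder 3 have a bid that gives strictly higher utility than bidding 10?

Others bid (4, 4): truth gives 4; bid 6 gives 6 > 4. Violating.
Others bid (4, 6): truth gives 4; no alternative beats it.
Others bid (4, 10): truth gives 0; no alternative beats it.
(Checking all 9 profiles: 1 has a profitable deviation, 8 do not.)

1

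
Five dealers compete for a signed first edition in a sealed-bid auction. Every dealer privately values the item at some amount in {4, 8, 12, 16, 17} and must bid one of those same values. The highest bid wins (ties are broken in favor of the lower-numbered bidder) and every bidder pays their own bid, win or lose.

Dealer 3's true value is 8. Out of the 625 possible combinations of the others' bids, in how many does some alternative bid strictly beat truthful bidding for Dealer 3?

Others bid (4, 4, 4, 12): truth gives -8; bid 4 gives -4 > -8. Violating.
Others bid (4, 4, 4, 16): truth gives -8; bid 4 gives -4 > -8. Violating.
Others bid (4, 4, 4, 17): truth gives -8; bid 4 gives -4 > -8. Violating.
Others bid (4, 4, 8, 12): truth gives -8; bid 4 gives -4 > -8. Violating.
Others bid (4, 4, 4, 4): truth gives 0; no alternative beats it.
Others bid (4, 4, 4, 8): truth gives 0; no alternative beats it.
(Checking all 625 profiles: 621 have a profitable deviation, 4 do not.)

621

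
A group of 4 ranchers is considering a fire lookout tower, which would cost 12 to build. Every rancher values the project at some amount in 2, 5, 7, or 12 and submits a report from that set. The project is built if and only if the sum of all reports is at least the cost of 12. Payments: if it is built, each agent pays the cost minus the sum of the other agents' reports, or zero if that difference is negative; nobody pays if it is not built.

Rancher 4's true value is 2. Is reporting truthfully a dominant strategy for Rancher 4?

Check each profile of the others' reports and compare truth against every alternative report.
Others report (2, 2, 5): truth gives 0, best alternative gives -1.
Others report (2, 5, 2): truth gives 0, best alternative gives -1.
Others report (5, 2, 2): truth gives 0, best alternative gives -1.
Others report (2, 2, 12): truth gives 2, best alternative gives 2.
Others report (2, 5, 5): truth gives 2, best alternative gives 2.
Others report (2, 5, 7): truth gives 2, best alternative gives 2.
(Remaining 58 profiles checked similarly; truth is weakly best in each.)
In every case the truthful report is at least as good as any alternative, so it is a dominant strategy.

Yes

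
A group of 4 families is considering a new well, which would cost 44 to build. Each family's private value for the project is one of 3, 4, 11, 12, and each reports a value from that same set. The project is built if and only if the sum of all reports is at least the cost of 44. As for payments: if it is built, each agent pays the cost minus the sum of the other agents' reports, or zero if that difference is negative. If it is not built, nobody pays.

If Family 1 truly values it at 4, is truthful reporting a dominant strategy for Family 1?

Check each profile of the others' reports and compare truth against every alternative report.
Others report (3, 3, 3): truth gives 0, best alternative gives 0.
Others report (3, 3, 4): truth gives 0, best alternative gives 0.
Others report (3, 3, 11): truth gives 0, best alternative gives 0.
Others report (3, 3, 12): truth gives 0, best alternative gives 0.
Others report (3, 4, 3): truth gives 0, best alternative gives 0.
Others report (3, 4, 4): truth gives 0, best alternative gives 0.
(Remaining 58 profiles checked similarly; truth is weakly best in each.)
In every case the truthful report is at least as good as any alternative, so it is a dominant strategy.

Yes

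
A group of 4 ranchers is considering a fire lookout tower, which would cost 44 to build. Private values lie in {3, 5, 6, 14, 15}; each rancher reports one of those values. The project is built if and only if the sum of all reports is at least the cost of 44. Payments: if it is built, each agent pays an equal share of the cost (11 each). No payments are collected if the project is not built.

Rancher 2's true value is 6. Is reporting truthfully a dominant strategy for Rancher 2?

Yes

Check each profile of the others' reports and compare truth against every alternative report.
Others report (14, 14, 14): truth gives -5, best alternative gives -5.
Others report (14, 14, 15): truth gives -5, best alternative gives -5.
Others report (14, 15, 14): truth gives -5, best alternative gives -5.
Others report (14, 15, 15): truth gives -5, best alternative gives -5.
Others report (15, 14, 14): truth gives -5, best alternative gives -5.
Others report (15, 14, 15): truth gives -5, best alternative gives -5.
(Remaining 119 profiles checked similarly; truth is weakly best in each.)
In every case the truthful report is at least as good as any alternative, so it is a dominant strategy.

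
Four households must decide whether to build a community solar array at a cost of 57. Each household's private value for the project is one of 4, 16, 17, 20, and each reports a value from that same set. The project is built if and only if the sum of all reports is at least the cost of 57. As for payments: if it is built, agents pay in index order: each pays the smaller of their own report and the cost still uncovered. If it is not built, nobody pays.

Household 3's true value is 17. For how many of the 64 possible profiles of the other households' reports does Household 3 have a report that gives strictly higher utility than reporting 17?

36

Others report (4, 17, 20): truth gives 0; report 16 gives 1 > 0. Violating.
Others report (4, 20, 17): truth gives 0; report 16 gives 1 > 0. Violating.
Others report (4, 20, 20): truth gives 0; report 16 gives 1 > 0. Violating.
Others report (16, 16, 16): truth gives 0; report 16 gives 1 > 0. Violating.
Others report (4, 4, 4): truth gives 0; no alternative beats it.
Others report (4, 4, 16): truth gives 0; no alternative beats it.
(Checking all 64 profiles: 36 have a profitable deviation, 28 do not.)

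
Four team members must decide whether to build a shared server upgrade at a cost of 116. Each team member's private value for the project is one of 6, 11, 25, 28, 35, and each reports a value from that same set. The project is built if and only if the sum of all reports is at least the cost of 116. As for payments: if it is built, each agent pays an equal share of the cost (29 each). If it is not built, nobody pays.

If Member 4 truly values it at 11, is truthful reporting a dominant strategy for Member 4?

No

Consider the case where Member 1 reports 35, Member 2 reports 35 and Member 3 reports 35.
Truthful report 11: project built, pays 29, utility 11 - 29 = -18.
Report 6 instead: project not built, utility 0.
Since 0 > -18, reporting 6 is strictly better here, so truthful reporting is not dominant.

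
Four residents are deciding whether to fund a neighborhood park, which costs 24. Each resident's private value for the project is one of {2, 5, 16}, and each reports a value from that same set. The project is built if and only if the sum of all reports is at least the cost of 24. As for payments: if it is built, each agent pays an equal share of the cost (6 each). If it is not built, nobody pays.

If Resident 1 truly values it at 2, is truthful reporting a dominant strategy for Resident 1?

Check each profile of the others' reports and compare truth against every alternative report.
Others report (2, 2, 16): truth gives 0, best alternative gives -4.
Others report (2, 16, 2): truth gives 0, best alternative gives -4.
Others report (16, 2, 2): truth gives 0, best alternative gives -4.
Others report (2, 5, 16): truth gives -4, best alternative gives -4.
Others report (2, 16, 5): truth gives -4, best alternative gives -4.
Others report (2, 16, 16): truth gives -4, best alternative gives -4.
(Remaining 21 profiles checked similarly; truth is weakly best in each.)
In every case the truthful report is at least as good as any alternative, so it is a dominant strategy.

Yes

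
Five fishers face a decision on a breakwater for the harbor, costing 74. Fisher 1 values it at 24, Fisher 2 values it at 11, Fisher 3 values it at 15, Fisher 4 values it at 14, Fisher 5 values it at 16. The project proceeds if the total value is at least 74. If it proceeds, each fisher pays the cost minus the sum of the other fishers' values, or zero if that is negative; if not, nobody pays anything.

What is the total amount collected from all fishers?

Total value 80 ≥ cost 74, so it is built.
Fisher 1: others sum to 56; max(0, 74 - 56) = 18.
Fisher 2: others sum to 69; max(0, 74 - 69) = 5.
Fisher 3: others sum to 65; max(0, 74 - 65) = 9.
Fisher 4: others sum to 66; max(0, 74 - 66) = 8.
Fisher 5: others sum to 64; max(0, 74 - 64) = 10.
Total collected = 18 + 5 + 9 + 8 + 10 = 50.

50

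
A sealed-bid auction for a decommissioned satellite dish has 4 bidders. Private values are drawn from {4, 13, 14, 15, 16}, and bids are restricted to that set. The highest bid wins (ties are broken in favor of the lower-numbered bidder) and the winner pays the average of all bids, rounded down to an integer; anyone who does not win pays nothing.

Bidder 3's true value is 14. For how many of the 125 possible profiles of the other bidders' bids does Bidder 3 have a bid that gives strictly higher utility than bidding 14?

Others bid (4, 4, 15): truth gives 0; bid 15 gives 5 > 0. Violating.
Others bid (4, 4, 16): truth gives 0; bid 16 gives 4 > 0. Violating.
Others bid (4, 13, 15): truth gives 0; bid 15 gives 3 > 0. Violating.
Others bid (4, 13, 16): truth gives 0; bid 16 gives 2 > 0. Violating.
Others bid (4, 4, 4): truth gives 8; no alternative beats it.
Others bid (4, 4, 13): truth gives 6; no alternative beats it.
(Checking all 125 profiles: 36 have a profitable deviation, 89 do not.)

36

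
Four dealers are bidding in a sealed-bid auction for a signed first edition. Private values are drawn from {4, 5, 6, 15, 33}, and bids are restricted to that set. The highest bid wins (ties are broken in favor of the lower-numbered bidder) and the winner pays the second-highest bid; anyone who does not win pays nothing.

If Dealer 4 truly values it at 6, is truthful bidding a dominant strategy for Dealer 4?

Yes

Check each profile of the others' bids and compare truth against every alternative bid.
Others bid (4, 4, 4): truth gives 2, best alternative gives 2.
Others bid (4, 4, 5): truth gives 1, best alternative gives 1.
Others bid (4, 5, 4): truth gives 1, best alternative gives 1.
Others bid (4, 5, 5): truth gives 1, best alternative gives 1.
Others bid (5, 4, 4): truth gives 1, best alternative gives 1.
Others bid (5, 4, 5): truth gives 1, best alternative gives 1.
(Remaining 119 profiles checked similarly; truth is weakly best in each.)
In every case the truthful bid is at least as good as any alternative, so it is a dominant strategy.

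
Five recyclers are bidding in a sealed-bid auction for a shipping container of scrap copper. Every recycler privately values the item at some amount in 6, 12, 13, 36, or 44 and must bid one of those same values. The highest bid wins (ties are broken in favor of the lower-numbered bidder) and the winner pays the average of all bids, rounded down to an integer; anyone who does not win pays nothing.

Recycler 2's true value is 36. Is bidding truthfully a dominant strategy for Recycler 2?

Consider the case where Recycler 1 bids 6, Recycler 3 bids 6, Recycler 4 bids 6 and Recycler 5 bids 6.
Truthful bid 36: wins, pays 12, utility 36 - 12 = 24.
Bid 12 instead: wins, pays 7, utility 36 - 7 = 29.
Since 29 > 24, bidding 12 is strictly better here, so truthful bidding is not dominant.

No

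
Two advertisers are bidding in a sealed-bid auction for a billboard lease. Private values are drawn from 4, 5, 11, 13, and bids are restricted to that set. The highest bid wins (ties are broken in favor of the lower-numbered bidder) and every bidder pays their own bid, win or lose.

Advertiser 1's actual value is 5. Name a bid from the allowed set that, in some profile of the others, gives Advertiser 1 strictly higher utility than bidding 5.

Suppose Advertiser 2 bids 4.
Bid 5: wins, pays 5, utility 5 - 5 = 0.
Bid 4: wins, pays 4, utility 5 - 4 = 1.
So bidding 4 beats truth here (1 > 0).

4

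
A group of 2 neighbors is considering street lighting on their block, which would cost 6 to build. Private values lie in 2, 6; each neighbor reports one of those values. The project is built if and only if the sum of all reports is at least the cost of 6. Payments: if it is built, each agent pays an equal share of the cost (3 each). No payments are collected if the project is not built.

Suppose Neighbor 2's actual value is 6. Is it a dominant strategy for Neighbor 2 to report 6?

Yes

Check each profile of the others' reports and compare truth against every alternative report.
Others report (2): truth gives 3, best alternative gives 0.
Others report (6): truth gives 3, best alternative gives 3.
In every case the truthful report is at least as good as any alternative, so it is a dominant strategy.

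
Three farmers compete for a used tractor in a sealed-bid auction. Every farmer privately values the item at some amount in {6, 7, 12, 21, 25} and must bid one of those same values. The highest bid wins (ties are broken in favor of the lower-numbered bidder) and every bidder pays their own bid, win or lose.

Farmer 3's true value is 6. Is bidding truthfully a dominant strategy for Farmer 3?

Consider the case where Farmer 1 bids 6 and Farmer 2 bids 6.
Truthful bid 6: loses but pays 6, utility -6.
Bid 7 instead: wins, pays 7, utility 6 - 7 = -1.
Since -1 > -6, bidding 7 is strictly better here, so truthful bidding is not dominant.

No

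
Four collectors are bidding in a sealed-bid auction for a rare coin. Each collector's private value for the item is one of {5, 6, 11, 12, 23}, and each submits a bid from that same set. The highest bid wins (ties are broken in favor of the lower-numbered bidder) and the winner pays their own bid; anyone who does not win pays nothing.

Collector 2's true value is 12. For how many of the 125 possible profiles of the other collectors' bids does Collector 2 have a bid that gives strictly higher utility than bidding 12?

18

Others bid (5, 5, 5): truth gives 0; bid 6 gives 6 > 0. Violating.
Others bid (5, 5, 6): truth gives 0; bid 6 gives 6 > 0. Violating.
Others bid (5, 5, 11): truth gives 0; bid 11 gives 1 > 0. Violating.
Others bid (5, 6, 5): truth gives 0; bid 6 gives 6 > 0. Violating.
Others bid (5, 5, 12): truth gives 0; no alternative beats it.
Others bid (5, 5, 23): truth gives 0; no alternative beats it.
(Checking all 125 profiles: 18 have a profitable deviation, 107 do not.)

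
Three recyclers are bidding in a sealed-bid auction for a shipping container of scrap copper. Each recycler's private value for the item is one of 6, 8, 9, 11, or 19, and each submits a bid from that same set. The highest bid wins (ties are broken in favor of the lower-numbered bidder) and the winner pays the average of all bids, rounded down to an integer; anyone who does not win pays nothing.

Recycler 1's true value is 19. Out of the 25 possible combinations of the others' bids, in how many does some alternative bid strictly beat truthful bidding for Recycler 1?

Others bid (6, 6): truth gives 9; bid 6 gives 13 > 9. Violating.
Others bid (6, 8): truth gives 8; bid 8 gives 12 > 8. Violating.
Others bid (6, 9): truth gives 8; bid 9 gives 11 > 8. Violating.
Others bid (6, 11): truth gives 7; bid 11 gives 10 > 7. Violating.
Others bid (6, 19): truth gives 5; no alternative beats it.
Others bid (8, 19): truth gives 4; no alternative beats it.
(Checking all 25 profiles: 16 have a profitable deviation, 9 do not.)

16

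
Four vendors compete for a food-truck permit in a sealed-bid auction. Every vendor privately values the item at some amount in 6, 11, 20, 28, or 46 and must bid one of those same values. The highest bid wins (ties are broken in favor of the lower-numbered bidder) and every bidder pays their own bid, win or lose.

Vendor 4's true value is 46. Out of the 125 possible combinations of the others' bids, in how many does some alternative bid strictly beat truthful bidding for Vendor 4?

Others bid (6, 6, 6): truth gives 0; bid 11 gives 35 > 0. Violating.
Others bid (6, 6, 11): truth gives 0; bid 20 gives 26 > 0. Violating.
Others bid (6, 6, 20): truth gives 0; bid 28 gives 18 > 0. Violating.
Others bid (6, 6, 46): truth gives -46; bid 6 gives -6 > -46. Violating.
Others bid (6, 6, 28): truth gives 0; no alternative beats it.
Others bid (6, 11, 28): truth gives 0; no alternative beats it.
(Checking all 125 profiles: 88 have a profitable deviation, 37 do not.)

88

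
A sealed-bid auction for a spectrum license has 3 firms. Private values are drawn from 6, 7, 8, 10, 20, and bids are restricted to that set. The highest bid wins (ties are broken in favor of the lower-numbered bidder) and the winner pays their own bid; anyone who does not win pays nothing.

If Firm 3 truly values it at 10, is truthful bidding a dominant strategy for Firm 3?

No

Consider the case where Firm 1 bids 6 and Firm 2 bids 6.
Truthful bid 10: wins, pays 10, utility 10 - 10 = 0.
Bid 7 instead: wins, pays 7, utility 10 - 7 = 3.
Since 3 > 0, bidding 7 is strictly better here, so truthful bidding is not dominant.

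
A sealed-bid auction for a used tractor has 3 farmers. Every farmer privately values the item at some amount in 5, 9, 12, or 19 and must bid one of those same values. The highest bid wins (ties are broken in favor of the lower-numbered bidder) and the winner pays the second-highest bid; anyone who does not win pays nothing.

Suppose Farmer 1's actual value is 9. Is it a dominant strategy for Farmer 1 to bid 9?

Check each profile of the others' bids and compare truth against every alternative bid.
Others bid (5, 5): truth gives 4, best alternative gives 4.
Others bid (5, 9): truth gives 0, best alternative gives 0.
Others bid (5, 12): truth gives 0, best alternative gives 0.
Others bid (5, 19): truth gives 0, best alternative gives 0.
Others bid (9, 5): truth gives 0, best alternative gives 0.
Others bid (9, 9): truth gives 0, best alternative gives 0.
(Remaining 10 profiles checked similarly; truth is weakly best in each.)
In every case the truthful bid is at least as good as any alternative, so it is a dominant strategy.

Yes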